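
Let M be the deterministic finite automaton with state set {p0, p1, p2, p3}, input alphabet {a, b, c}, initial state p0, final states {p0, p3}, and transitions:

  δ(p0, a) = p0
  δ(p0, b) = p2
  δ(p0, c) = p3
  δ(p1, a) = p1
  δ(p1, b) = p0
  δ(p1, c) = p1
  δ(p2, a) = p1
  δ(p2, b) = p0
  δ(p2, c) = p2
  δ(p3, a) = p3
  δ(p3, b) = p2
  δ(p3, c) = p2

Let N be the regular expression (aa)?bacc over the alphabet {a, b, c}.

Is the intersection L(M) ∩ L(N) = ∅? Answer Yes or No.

Yes

Converting the expression N to a DFA (subset construction, then merging equivalent states) gives the minimal DFA with states {n0, n1, n2, n3, n4, n5, n6, n7}, start state n0, accepting states {n7} and transitions n0: a→n1, b→n2, c→n3; n1: a→n4, b→n3, c→n3; n2: a→n5, b→n3, c→n3; n3: a→n3, b→n3, c→n3; n4: a→n3, b→n2, c→n3; n5: a→n3, b→n3, c→n6; n6: a→n3, b→n3, c→n7; n7: a→n3, b→n3, c→n3.
Exploring the product automaton M × N from the start pair (p0, n0), following both machines on each input symbol, reaches 11 state pairs: (p0, n0), (p0, n1), (p2, n2), (p3, n3), (p0, n4), (p2, n3), (p1, n5), (p0, n3), (p1, n3), (p1, n6), (p1, n7).
M accepts in {p0, p3} and N accepts in {n7}; no reachable pair has both components accepting, so no string drives both machines to acceptance simultaneously and L(M) ∩ L(N) = ∅.
So no string is accepted by both, and the intersection is empty.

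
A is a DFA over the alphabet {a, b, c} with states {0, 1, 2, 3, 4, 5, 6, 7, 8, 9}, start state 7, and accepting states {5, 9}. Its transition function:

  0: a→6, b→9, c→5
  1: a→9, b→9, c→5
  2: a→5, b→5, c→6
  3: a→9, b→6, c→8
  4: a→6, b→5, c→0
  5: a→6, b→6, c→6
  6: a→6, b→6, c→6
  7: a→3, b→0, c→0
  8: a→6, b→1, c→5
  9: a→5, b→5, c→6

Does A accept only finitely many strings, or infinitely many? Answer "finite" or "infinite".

finite

The useful states (reachable from 7 and able to reach an accepting state) are {0, 1, 3, 5, 7, 8, 9}.
Restricted to these states the transition graph has no cycle, so every accepting path has bounded length and L is finite.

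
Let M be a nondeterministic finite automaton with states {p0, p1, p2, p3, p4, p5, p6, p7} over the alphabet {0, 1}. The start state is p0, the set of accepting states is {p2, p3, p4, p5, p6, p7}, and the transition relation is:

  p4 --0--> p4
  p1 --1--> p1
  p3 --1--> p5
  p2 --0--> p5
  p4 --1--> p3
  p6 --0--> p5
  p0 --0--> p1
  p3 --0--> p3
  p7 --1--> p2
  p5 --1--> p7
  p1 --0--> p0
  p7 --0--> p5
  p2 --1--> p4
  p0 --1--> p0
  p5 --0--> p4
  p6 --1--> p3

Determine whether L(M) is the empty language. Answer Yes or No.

Yes

The states reachable from the start state are {p0, p1}.
None of the accepting states {p2, p3, p4, p5, p6, p7} is reachable, so no string is accepted and L(M) = ∅.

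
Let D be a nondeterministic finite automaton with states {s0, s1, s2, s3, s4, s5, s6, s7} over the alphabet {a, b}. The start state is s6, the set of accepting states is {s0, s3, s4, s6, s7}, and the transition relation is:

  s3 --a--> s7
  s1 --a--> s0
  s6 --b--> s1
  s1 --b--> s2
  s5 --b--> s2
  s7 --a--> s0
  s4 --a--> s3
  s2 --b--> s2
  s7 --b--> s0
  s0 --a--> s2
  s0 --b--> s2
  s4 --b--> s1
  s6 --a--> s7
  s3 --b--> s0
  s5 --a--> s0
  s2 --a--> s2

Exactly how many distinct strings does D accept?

5

The useful subgraph on states {s0, s1, s6, s7} is acyclic, so L(D) is finite; the longest accepting path visits 3 useful states, giving maximum string length 2.
Counting accepting paths from s6 by length: 1 of length 0, 1 of length 1, 3 of length 2. Total 5.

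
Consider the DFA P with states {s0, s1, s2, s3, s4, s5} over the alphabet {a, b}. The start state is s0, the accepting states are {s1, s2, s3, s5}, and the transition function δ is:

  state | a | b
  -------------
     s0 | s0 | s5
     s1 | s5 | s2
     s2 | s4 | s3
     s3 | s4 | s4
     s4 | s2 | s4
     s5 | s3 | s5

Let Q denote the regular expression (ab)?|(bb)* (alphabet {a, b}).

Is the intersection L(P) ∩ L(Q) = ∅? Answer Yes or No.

No

The string ab is accepted by both P and Q.
Hence L(P) ∩ L(Q) ≠ ∅.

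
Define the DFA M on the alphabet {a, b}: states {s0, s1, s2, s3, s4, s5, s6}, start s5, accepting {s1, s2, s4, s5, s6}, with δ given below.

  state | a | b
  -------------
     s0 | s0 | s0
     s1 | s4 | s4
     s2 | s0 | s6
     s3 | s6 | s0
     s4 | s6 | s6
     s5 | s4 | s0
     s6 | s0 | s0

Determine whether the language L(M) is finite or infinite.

finite

The useful states (reachable from s5 and able to reach an accepting state) are {s4, s5, s6}.
Restricted to these states the transition graph has no cycle, so every accepting path has bounded length and L is finite.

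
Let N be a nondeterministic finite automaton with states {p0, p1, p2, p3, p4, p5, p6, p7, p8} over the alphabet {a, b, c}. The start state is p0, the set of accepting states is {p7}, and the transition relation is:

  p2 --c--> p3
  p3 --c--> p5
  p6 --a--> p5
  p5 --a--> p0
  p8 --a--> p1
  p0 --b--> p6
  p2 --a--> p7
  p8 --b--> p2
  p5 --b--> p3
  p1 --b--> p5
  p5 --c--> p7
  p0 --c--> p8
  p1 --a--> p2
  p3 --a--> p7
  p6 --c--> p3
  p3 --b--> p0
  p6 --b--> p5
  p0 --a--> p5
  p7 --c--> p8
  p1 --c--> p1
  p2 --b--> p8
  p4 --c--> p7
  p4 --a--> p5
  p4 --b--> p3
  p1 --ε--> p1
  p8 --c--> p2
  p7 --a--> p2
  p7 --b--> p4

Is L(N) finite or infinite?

State p1 is reachable from the start and can reach an accepting state, and it lies on the cycle p1 → p1.
Traversing that cycle any number of times yields accepted strings of unbounded length, so the language is infinite.

infinite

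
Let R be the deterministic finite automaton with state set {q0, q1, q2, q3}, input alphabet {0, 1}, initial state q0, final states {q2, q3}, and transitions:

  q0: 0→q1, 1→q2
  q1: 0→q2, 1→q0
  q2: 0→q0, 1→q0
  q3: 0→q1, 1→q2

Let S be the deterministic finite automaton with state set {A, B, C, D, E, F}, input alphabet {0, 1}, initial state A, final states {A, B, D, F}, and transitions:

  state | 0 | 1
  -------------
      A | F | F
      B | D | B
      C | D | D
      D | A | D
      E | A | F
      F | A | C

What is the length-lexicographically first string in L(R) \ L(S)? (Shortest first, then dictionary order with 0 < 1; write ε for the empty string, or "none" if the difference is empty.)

The string 0001 is accepted by R but not by S.
No shorter string lies in the difference, and 0001 is the lexicographically first length-4 string in L(R) \ L(S).

0001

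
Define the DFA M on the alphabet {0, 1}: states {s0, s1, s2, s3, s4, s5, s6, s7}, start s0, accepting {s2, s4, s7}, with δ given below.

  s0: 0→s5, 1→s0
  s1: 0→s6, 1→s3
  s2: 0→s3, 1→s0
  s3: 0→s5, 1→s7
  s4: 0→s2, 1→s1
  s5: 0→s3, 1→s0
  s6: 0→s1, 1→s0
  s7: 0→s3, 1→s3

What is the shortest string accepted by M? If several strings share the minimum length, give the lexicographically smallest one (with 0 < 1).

A breadth-first search from s0 reaches an accepting state first via the path s0 → s5 → s3 → s7 on input 001.
No string of length < 3 is accepted (BFS exhausts all shorter strings without reaching an accepting state), and 001 is the lexicographically least accepting string of length 3.

001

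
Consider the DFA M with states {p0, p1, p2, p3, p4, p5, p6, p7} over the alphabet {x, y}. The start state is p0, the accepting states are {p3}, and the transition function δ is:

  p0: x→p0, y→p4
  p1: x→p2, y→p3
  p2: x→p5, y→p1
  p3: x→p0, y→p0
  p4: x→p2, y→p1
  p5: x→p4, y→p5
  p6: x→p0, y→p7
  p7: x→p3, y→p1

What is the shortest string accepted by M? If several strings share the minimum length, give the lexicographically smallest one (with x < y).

A breadth-first search from p0 reaches an accepting state first via the path p0 → p4 → p1 → p3 on input yyy.
No string of length < 3 is accepted (BFS exhausts all shorter strings without reaching an accepting state), and yyy is the lexicographically least accepting string of length 3.

yyy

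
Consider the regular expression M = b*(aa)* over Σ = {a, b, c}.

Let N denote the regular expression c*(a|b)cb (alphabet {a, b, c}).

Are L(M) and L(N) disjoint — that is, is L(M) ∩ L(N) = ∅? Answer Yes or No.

Yes

Converting the expression M to a DFA (subset construction, then merging equivalent states) gives the minimal DFA with states {m0, m1, m2, m3}, start state m0, accepting states {m0, m3} and transitions m0: a→m1, b→m0, c→m2; m1: a→m3, b→m2, c→m2; m2: a→m2, b→m2, c→m2; m3: a→m1, b→m2, c→m2.
Converting the expression N to a DFA (subset construction, then merging equivalent states) gives the minimal DFA with states {n0, n1, n2, n3, n4}, start state n0, accepting states {n4} and transitions n0: a→n1, b→n1, c→n0; n1: a→n2, b→n2, c→n3; n2: a→n2, b→n2, c→n2; n3: a→n2, b→n4, c→n2; n4: a→n2, b→n2, c→n2.
Exploring the product automaton M × N from the start pair (m0, n0), following both machines on each input symbol, reaches 11 state pairs: (m0, n0), (m1, n1), (m0, n1), (m2, n0), (m3, n2), (m2, n2), (m2, n3), (m1, n2), (m0, n2), (m2, n1), (m2, n4).
M accepts in {m0, m3} and N accepts in {n4}; no reachable pair has both components accepting, so no string drives both machines to acceptance simultaneously and L(M) ∩ L(N) = ∅.
So no string is accepted by both, and the intersection is empty.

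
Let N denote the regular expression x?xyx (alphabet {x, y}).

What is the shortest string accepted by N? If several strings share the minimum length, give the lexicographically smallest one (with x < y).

xyx

By inspection of the expression, no string of length less than 3 matches, and xyx is the lexicographically first match of length 3.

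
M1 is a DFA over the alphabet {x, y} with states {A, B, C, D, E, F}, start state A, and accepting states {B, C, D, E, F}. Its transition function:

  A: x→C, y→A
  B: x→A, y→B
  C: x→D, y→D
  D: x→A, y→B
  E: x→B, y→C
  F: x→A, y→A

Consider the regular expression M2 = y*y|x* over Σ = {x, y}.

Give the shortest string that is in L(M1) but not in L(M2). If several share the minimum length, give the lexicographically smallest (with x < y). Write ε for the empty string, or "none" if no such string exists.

xy

The string xy is accepted by M1 but not by M2.
No shorter string lies in the difference, and xy is the lexicographically first length-2 string in L(M1) \ L(M2).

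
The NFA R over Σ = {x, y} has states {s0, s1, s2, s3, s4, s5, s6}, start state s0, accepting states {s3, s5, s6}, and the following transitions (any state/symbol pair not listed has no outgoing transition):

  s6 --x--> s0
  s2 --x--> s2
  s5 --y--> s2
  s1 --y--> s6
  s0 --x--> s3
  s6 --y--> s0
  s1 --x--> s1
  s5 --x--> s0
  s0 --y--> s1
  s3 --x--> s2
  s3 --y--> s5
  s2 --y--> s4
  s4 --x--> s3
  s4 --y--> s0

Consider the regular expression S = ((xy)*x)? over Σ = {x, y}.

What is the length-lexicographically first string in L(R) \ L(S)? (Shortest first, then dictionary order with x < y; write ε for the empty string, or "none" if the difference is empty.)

xy

The string xy is accepted by R but not by S.
No shorter string lies in the difference, and xy is the lexicographically first length-2 string in L(R) \ L(S).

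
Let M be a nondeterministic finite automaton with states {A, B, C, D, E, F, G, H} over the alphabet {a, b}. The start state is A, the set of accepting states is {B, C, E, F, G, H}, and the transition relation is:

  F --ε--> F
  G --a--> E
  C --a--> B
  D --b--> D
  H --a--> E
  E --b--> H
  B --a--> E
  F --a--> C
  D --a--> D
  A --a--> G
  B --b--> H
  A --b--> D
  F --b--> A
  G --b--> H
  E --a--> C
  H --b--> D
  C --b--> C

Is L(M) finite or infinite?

infinite

State E is reachable from the start and can reach an accepting state, and it lies on the cycle E → C → B → E.
Traversing that cycle any number of times yields accepted strings of unbounded length, so the language is infinite.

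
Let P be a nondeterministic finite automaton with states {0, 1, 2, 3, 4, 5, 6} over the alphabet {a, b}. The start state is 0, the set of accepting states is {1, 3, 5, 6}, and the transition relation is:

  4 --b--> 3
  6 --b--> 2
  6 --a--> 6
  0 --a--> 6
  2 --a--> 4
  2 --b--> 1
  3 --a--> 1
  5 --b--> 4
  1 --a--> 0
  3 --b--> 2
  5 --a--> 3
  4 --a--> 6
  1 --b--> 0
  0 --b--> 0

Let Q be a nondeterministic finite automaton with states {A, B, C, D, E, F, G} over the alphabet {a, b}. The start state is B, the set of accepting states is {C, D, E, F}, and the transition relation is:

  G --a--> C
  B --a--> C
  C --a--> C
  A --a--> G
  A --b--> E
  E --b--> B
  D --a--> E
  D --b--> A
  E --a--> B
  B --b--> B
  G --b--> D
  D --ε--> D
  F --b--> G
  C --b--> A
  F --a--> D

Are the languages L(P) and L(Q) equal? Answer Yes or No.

Exploring the product automaton P × Q from the start pair (0, B), following both machines on each input symbol, reaches 6 state pairs: (0, B), (6, C), (2, A), (4, G), (1, E), (3, D).
P accepts in {1, 3, 5, 6} and Q accepts in {C, D, E, F}. In every reachable pair the two components are either both accepting — (6, C), (1, E), (3, D) — or both non-accepting, so no string is accepted by exactly one of the machines: L(P) \ L(Q) and L(Q) \ L(P) are both empty.
Hence every string is accepted by P iff it is accepted by Q, and the two languages coincide.

Yes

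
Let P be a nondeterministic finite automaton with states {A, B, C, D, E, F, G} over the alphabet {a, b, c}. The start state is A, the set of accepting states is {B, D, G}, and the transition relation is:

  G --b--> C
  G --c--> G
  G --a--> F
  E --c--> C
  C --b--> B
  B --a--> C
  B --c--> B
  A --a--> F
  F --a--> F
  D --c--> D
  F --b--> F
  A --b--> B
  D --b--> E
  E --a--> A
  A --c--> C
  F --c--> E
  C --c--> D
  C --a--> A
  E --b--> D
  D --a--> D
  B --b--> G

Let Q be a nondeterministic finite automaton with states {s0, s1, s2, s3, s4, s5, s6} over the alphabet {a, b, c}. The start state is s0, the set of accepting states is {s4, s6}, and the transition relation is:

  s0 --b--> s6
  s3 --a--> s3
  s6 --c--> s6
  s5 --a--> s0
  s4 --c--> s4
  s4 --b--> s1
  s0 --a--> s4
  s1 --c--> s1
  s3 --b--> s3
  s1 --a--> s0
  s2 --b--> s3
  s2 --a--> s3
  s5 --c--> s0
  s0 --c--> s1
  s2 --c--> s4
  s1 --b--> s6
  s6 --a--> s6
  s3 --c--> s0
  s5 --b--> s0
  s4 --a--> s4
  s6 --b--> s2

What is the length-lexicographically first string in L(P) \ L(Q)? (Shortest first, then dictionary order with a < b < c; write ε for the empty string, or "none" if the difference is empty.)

bb

The string bb is accepted by P but not by Q.
No shorter string lies in the difference, and bb is the lexicographically first length-2 string in L(P) \ L(Q).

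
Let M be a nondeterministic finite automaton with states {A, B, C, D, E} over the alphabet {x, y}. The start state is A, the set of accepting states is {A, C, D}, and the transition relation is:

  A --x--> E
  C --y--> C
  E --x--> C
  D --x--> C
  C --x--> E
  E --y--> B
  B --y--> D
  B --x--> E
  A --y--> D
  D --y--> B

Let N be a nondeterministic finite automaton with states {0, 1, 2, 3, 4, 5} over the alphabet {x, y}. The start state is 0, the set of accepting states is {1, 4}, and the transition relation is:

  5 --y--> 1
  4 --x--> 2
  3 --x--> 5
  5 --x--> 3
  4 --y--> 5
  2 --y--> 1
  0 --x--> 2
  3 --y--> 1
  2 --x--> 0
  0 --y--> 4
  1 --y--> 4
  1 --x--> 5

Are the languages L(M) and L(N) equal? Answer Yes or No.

No

The empty string ε is accepted by M but rejected by N.
So L(M) ≠ L(N).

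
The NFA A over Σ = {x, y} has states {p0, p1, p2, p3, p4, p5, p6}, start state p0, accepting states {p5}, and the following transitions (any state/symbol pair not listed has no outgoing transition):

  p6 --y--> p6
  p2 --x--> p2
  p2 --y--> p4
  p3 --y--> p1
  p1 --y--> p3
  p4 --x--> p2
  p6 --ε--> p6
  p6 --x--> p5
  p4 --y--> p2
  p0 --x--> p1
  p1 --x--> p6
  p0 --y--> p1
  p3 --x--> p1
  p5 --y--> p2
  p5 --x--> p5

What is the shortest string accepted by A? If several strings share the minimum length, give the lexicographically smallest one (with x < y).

xxx

A breadth-first search from p0 reaches an accepting state first via the path p0 → p1 → p6 → p5 on input xxx.
No string of length < 3 is accepted (BFS exhausts all shorter strings without reaching an accepting state), and xxx is the lexicographically least accepting string of length 3.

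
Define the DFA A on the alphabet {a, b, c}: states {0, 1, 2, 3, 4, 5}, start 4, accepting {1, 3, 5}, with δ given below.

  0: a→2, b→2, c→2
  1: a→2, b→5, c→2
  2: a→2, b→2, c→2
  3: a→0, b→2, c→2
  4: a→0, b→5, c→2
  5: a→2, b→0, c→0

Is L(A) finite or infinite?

The useful states (reachable from 4 and able to reach an accepting state) are {4, 5}.
Restricted to these states the transition graph has no cycle, so every accepting path has bounded length and L is finite.

finite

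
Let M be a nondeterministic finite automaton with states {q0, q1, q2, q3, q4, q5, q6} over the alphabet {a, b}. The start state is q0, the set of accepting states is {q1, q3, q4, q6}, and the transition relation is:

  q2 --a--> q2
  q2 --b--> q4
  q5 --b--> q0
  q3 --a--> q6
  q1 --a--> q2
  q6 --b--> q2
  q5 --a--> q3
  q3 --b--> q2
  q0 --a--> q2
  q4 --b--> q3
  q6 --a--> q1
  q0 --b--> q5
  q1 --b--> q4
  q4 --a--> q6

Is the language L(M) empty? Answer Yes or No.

No

The string ab is accepted: the run q0 → q2 → q4 ends in the accepting state q4.
Since at least one string is accepted, L(M) is not empty.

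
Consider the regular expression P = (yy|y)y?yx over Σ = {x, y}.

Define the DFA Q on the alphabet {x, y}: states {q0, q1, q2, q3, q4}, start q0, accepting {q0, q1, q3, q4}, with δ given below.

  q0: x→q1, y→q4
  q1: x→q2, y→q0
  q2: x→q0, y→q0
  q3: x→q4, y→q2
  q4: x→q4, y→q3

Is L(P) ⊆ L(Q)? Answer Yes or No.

Yes

Converting the expression P to a DFA (subset construction, then merging equivalent states) gives the minimal DFA with states {p0, p1, p2, p3, p4, p5, p6}, start state p0, accepting states {p4} and transitions p0: x→p1, y→p2; p1: x→p1, y→p1; p2: x→p1, y→p3; p3: x→p4, y→p5; p4: x→p1, y→p1; p5: x→p4, y→p6; p6: x→p4, y→p1.
Exploring the product automaton P × Q from the start pair (p0, q0), following both machines on each input symbol, reaches 13 state pairs: (p0, q0), (p1, q1), (p2, q4), (p1, q2), (p1, q0), (p1, q4), (p3, q3), (p1, q3), (p4, q4), (p5, q2), (p4, q0), (p6, q0), (p4, q1).
P accepts in {p4} and Q accepts in {q0, q1, q3, q4}. The reachable pairs whose P-component is accepting are (p4, q4), (p4, q0), (p4, q1); in each of them the Q-component is accepting too, so the product for L(P) \ L(Q) (P-component accepting, Q-component rejecting) has no reachable accepting pair and the difference is empty.
Hence every string in L(P) is also in L(Q).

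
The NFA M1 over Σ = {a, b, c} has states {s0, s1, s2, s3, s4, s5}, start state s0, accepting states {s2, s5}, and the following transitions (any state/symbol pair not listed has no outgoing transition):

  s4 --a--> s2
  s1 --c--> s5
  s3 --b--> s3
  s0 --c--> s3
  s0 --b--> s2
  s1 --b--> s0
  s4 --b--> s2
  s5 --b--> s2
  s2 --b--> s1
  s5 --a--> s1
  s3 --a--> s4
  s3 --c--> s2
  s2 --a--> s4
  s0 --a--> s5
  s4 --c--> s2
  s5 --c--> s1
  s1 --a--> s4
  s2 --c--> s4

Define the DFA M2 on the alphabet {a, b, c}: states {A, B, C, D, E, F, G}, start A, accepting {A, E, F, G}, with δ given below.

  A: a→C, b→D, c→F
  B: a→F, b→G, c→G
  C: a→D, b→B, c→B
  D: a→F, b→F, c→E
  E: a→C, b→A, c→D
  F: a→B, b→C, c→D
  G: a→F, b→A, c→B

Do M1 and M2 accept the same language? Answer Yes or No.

The string a is accepted by M1 but rejected by M2.
So L(M1) ≠ L(M2).

No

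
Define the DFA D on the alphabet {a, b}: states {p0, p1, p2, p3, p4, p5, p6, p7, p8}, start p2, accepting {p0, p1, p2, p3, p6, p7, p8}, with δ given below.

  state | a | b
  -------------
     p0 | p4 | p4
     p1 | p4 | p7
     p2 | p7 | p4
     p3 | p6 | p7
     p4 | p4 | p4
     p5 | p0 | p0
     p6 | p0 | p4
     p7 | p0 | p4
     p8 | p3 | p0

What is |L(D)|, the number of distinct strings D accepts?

3

The useful subgraph on states {p0, p2, p7} is acyclic, so L(D) is finite; the longest accepting path visits 3 useful states, giving maximum string length 2.
Counting accepting paths from p2 by length: 1 of length 0, 1 of length 1, 1 of length 2. Total 3.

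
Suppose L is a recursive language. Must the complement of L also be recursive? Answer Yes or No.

Yes

Run the decider for L and flip its answer; since the decider halts on every input, this decides the complement.
So the recursive languages are closed under complement.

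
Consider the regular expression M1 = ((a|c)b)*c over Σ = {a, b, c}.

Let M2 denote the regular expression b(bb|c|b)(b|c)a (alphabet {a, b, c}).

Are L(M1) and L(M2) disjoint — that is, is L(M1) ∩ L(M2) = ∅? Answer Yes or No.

Converting the expression M1 to a DFA (subset construction, then merging equivalent states) gives the minimal DFA with states {r0, r1, r2, r3}, start state r0, accepting states {r3} and transitions r0: a→r1, b→r2, c→r3; r1: a→r2, b→r0, c→r2; r2: a→r2, b→r2, c→r2; r3: a→r2, b→r0, c→r2.
Converting the expression M2 to a DFA (subset construction, then merging equivalent states) gives the minimal DFA with states {t0, t1, t2, t3, t4, t5, t6, t7}, start state t0, accepting states {t7} and transitions t0: a→t1, b→t2, c→t1; t1: a→t1, b→t1, c→t1; t2: a→t1, b→t3, c→t4; t3: a→t1, b→t5, c→t6; t4: a→t1, b→t6, c→t6; t5: a→t7, b→t6, c→t6; t6: a→t7, b→t1, c→t1; t7: a→t1, b→t1, c→t1.
Exploring the product automaton M1 × M2 from the start pair (r0, t0), following both machines on each input symbol, reaches 11 state pairs: (r0, t0), (r1, t1), (r2, t2), (r3, t1), (r2, t1), (r0, t1), (r2, t3), (r2, t4), (r2, t5), (r2, t6), (r2, t7).
M1 accepts in {r3} and M2 accepts in {t7}; no reachable pair has both components accepting, so no string drives both machines to acceptance simultaneously and L(M1) ∩ L(M2) = ∅.
So no string is accepted by both, and the intersection is empty.

Yes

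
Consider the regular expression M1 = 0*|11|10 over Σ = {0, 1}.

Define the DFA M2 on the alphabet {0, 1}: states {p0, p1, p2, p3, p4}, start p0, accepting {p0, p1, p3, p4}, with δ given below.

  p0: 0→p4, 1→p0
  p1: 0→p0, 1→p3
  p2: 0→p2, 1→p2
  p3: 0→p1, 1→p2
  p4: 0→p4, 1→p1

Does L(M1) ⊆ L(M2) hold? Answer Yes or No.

Converting the expression M1 to a DFA (subset construction, then merging equivalent states) gives the minimal DFA with states {r0, r1, r2, r3, r4}, start state r0, accepting states {r0, r1, r4} and transitions r0: 0→r1, 1→r2; r1: 0→r1, 1→r3; r2: 0→r4, 1→r4; r3: 0→r3, 1→r3; r4: 0→r3, 1→r3.
Exploring the product automaton M1 × M2 from the start pair (r0, p0), following both machines on each input symbol, reaches 10 state pairs: (r0, p0), (r1, p4), (r2, p0), (r3, p1), (r4, p4), (r4, p0), (r3, p0), (r3, p3), (r3, p4), (r3, p2).
M1 accepts in {r0, r1, r4} and M2 accepts in {p0, p1, p3, p4}. The reachable pairs whose M1-component is accepting are (r0, p0), (r1, p4), (r4, p4), (r4, p0); in each of them the M2-component is accepting too, so the product for L(M1) \ L(M2) (M1-component accepting, M2-component rejecting) has no reachable accepting pair and the difference is empty.
Hence every string in L(M1) is also in L(M2).

Yes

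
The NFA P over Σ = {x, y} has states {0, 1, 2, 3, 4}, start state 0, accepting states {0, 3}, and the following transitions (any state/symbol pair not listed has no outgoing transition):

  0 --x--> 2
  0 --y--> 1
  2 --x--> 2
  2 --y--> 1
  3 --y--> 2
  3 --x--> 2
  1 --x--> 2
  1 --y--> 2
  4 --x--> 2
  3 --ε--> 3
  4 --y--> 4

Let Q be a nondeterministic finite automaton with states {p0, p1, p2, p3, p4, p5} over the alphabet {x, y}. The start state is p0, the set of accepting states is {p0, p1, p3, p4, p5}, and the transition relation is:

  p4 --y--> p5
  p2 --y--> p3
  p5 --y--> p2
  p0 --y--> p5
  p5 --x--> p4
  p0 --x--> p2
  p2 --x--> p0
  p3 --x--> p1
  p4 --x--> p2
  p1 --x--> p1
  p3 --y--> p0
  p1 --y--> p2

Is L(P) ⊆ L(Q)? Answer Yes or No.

Exploring the product automaton P × Q from the start pair (0, p0), following both machines on each input symbol, reaches 11 state pairs: (0, p0), (2, p2), (1, p5), (2, p0), (1, p3), (2, p4), (2, p1), (1, p2), (2, p3), (1, p0), (2, p5).
P accepts in {0, 3} and Q accepts in {p0, p1, p3, p4, p5}. The reachable pairs whose P-component is accepting are (0, p0); in each of them the Q-component is accepting too, so the product for L(P) \ L(Q) (P-component accepting, Q-component rejecting) has no reachable accepting pair and the difference is empty.
Hence every string in L(P) is also in L(Q).

Yes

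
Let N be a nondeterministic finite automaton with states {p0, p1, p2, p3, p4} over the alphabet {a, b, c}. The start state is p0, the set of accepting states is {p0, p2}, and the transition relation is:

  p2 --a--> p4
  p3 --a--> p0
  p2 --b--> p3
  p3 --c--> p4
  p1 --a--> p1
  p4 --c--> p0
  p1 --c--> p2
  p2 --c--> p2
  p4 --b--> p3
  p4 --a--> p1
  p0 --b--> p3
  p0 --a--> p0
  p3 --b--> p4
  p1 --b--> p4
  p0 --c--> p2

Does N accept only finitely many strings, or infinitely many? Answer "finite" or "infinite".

infinite

State p0 is reachable from the start and can reach an accepting state, and it lies on the cycle p0 → p0.
Traversing that cycle any number of times yields accepted strings of unbounded length, so the language is infinite.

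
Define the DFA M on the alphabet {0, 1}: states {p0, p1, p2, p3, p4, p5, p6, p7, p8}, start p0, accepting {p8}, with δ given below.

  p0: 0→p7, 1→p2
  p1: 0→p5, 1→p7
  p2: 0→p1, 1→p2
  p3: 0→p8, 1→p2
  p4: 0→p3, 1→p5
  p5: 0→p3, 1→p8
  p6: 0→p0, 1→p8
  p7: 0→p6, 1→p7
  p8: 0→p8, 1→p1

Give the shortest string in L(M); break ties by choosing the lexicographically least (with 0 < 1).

001

A breadth-first search from p0 reaches an accepting state first via the path p0 → p7 → p6 → p8 on input 001.
No string of length < 3 is accepted (BFS exhausts all shorter strings without reaching an accepting state), and 001 is the lexicographically least accepting string of length 3.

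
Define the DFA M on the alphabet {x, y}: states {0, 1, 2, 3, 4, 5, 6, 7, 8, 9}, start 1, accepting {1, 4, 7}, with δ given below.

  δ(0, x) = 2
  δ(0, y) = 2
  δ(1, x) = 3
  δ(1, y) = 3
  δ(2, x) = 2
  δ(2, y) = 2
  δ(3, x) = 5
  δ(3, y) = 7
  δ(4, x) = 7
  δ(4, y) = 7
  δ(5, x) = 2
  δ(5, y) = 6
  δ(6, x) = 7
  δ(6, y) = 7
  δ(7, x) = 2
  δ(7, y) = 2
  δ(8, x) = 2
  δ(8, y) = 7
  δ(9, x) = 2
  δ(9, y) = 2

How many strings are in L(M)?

The useful subgraph on states {1, 3, 5, 6, 7} is acyclic, so L(M) is finite; the longest accepting path visits 5 useful states, giving maximum string length 4.
Counting accepting paths from 1 by length: 1 of length 0, 2 of length 2, 4 of length 4. Total 7.

7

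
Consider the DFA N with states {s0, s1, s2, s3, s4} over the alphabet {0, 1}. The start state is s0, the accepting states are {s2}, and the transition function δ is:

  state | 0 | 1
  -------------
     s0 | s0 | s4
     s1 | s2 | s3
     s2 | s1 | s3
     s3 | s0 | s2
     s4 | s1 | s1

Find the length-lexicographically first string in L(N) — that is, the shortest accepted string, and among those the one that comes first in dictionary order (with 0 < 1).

100

A breadth-first search from s0 reaches an accepting state first via the path s0 → s4 → s1 → s2 on input 100.
No string of length < 3 is accepted (BFS exhausts all shorter strings without reaching an accepting state), and 100 is the lexicographically least accepting string of length 3.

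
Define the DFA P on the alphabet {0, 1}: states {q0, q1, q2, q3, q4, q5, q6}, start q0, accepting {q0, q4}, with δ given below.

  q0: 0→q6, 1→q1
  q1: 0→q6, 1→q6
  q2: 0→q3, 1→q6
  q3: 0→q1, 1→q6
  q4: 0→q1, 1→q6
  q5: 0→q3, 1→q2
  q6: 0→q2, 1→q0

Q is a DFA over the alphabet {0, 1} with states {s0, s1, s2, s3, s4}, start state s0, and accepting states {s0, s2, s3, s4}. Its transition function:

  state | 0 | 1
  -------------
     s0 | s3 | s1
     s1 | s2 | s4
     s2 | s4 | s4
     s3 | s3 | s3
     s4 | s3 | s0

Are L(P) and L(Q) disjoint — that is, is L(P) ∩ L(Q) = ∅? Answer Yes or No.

No

The empty string ε is accepted by both P and Q.
Hence L(P) ∩ L(Q) ≠ ∅.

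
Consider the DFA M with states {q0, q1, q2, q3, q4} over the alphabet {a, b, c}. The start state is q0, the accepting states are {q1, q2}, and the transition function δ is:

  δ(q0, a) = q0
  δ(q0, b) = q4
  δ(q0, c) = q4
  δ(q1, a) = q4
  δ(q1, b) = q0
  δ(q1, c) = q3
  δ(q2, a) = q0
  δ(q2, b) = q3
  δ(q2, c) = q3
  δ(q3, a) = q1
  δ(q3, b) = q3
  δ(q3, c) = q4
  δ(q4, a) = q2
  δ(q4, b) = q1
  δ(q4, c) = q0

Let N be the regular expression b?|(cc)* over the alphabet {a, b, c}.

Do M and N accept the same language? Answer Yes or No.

The string ba is accepted by M but rejected by N.
So L(M) ≠ L(N).

No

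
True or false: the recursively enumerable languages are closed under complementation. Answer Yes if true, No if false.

No

If both L and its complement were r.e., running the two recognisers in parallel would decide L, so L would be recursive; but there are r.e. languages that are not recursive (e.g. the halting problem), and their complements are therefore not r.e.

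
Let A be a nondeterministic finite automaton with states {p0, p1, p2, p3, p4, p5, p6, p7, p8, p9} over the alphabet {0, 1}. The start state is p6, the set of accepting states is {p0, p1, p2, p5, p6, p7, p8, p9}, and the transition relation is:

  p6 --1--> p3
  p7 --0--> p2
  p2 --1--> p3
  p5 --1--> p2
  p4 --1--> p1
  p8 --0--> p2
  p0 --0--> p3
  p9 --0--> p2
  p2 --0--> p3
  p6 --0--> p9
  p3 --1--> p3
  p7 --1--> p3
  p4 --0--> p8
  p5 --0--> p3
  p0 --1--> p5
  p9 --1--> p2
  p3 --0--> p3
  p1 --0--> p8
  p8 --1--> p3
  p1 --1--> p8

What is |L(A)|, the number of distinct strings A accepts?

4

The useful subgraph on states {p2, p6, p9} is acyclic, so L(A) is finite; the longest accepting path visits 3 useful states, giving maximum string length 2.
Counting accepting paths from p6 by length: 1 of length 0, 1 of length 1, 2 of length 2. Total 4.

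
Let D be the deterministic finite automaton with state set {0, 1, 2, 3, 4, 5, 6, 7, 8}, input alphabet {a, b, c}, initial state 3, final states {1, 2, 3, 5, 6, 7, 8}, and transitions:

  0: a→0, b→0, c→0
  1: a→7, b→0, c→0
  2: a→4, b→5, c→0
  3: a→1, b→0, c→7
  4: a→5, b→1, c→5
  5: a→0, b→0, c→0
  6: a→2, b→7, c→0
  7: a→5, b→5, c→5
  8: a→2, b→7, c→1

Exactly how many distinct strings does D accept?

10

The useful subgraph on states {1, 3, 5, 7} is acyclic, so L(D) is finite; the longest accepting path visits 4 useful states, giving maximum string length 3.
Counting accepting paths from 3 by length: 1 of length 0, 2 of length 1, 4 of length 2, 3 of length 3. Total 10.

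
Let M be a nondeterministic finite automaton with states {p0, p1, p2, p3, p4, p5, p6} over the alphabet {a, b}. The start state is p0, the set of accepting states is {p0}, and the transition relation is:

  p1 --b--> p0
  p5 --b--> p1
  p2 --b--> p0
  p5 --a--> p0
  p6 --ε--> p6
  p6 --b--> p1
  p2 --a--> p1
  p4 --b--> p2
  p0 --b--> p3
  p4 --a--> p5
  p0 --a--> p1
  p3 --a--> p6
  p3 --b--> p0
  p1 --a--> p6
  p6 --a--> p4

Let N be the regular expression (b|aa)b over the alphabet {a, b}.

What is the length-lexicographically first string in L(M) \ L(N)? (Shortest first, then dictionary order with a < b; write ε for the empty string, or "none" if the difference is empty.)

ε

The empty string ε is accepted by M but not by N.
Since ε is the unique shortest string, it is the required witness.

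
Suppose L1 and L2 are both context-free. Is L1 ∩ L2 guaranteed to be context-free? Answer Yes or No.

{aⁿbⁿcᵐ : m,n≥0} and {aᵐbⁿcⁿ : m,n≥0} are both context-free, but their intersection {aⁿbⁿcⁿ : n≥0} is not (pumping lemma).

No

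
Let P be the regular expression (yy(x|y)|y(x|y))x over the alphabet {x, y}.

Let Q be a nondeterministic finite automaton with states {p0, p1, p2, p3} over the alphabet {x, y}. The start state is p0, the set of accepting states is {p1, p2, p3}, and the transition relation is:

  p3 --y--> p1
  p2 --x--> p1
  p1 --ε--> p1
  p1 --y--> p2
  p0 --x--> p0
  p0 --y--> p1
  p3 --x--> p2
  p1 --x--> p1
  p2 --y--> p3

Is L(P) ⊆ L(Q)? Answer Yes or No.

Yes

Converting the expression P to a DFA (subset construction, then merging equivalent states) gives the minimal DFA with states {r0, r1, r2, r3, r4, r5, r6}, start state r0, accepting states {r5, r6} and transitions r0: x→r1, y→r2; r1: x→r1, y→r1; r2: x→r3, y→r4; r3: x→r5, y→r1; r4: x→r6, y→r3; r5: x→r1, y→r1; r6: x→r5, y→r1.
Exploring the product automaton P × Q from the start pair (r0, p0), following both machines on each input symbol, reaches 12 state pairs: (r0, p0), (r1, p0), (r2, p1), (r1, p1), (r3, p1), (r4, p2), (r1, p2), (r5, p1), (r6, p1), (r3, p3), (r1, p3), (r5, p2).
P accepts in {r5, r6} and Q accepts in {p1, p2, p3}. The reachable pairs whose P-component is accepting are (r5, p1), (r6, p1), (r5, p2); in each of them the Q-component is accepting too, so the product for L(P) \ L(Q) (P-component accepting, Q-component rejecting) has no reachable accepting pair and the difference is empty.
Hence every string in L(P) is also in L(Q).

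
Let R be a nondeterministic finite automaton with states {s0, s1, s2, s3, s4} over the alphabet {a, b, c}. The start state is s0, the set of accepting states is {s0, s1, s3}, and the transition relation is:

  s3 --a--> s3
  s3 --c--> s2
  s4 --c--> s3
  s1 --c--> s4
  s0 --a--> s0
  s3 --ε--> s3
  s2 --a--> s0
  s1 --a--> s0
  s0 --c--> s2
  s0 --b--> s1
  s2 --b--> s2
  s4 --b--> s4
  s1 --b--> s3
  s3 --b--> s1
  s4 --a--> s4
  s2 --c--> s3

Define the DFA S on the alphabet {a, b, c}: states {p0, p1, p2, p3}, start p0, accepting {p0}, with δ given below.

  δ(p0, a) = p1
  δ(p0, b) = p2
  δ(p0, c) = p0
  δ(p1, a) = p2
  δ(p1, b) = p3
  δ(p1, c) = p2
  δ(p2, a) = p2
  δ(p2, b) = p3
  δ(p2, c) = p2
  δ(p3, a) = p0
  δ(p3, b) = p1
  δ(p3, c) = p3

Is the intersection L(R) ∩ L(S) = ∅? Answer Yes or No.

The empty string ε is accepted by both R and S.
Hence L(R) ∩ L(S) ≠ ∅.

No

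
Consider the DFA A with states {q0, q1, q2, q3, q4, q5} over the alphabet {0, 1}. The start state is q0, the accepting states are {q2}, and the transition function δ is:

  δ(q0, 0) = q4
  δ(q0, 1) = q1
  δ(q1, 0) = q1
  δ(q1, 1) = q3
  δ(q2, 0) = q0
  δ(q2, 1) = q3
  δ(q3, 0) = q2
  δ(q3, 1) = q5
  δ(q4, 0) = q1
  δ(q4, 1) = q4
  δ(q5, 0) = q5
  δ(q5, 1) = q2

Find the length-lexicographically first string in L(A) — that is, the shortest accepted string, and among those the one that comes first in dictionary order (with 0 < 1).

110

A breadth-first search from q0 reaches an accepting state first via the path q0 → q1 → q3 → q2 on input 110.
No string of length < 3 is accepted (BFS exhausts all shorter strings without reaching an accepting state), and 110 is the lexicographically least accepting string of length 3.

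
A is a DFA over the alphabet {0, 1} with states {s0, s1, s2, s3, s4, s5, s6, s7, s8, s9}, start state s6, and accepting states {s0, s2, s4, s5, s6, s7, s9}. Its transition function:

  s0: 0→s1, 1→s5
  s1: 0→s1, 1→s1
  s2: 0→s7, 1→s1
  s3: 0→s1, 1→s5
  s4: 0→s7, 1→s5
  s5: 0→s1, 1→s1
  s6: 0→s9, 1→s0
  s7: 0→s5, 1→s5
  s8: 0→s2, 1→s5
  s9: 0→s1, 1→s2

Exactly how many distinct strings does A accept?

The useful subgraph on states {s0, s2, s5, s6, s7, s9} is acyclic, so L(A) is finite; the longest accepting path visits 5 useful states, giving maximum string length 4.
Counting accepting paths from s6 by length: 1 of length 0, 2 of length 1, 2 of length 2, 1 of length 3, 2 of length 4. Total 8.

8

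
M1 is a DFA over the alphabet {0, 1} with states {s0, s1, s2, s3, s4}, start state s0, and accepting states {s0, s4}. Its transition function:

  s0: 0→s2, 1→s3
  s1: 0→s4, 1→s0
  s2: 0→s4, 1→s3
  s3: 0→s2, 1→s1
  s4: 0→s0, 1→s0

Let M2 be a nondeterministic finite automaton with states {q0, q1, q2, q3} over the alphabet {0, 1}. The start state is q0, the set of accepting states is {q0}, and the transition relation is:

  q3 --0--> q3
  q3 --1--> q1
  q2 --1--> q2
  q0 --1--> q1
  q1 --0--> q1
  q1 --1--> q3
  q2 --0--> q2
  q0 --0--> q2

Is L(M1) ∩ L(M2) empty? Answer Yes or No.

No

The empty string ε is accepted by both M1 and M2.
Hence L(M1) ∩ L(M2) ≠ ∅.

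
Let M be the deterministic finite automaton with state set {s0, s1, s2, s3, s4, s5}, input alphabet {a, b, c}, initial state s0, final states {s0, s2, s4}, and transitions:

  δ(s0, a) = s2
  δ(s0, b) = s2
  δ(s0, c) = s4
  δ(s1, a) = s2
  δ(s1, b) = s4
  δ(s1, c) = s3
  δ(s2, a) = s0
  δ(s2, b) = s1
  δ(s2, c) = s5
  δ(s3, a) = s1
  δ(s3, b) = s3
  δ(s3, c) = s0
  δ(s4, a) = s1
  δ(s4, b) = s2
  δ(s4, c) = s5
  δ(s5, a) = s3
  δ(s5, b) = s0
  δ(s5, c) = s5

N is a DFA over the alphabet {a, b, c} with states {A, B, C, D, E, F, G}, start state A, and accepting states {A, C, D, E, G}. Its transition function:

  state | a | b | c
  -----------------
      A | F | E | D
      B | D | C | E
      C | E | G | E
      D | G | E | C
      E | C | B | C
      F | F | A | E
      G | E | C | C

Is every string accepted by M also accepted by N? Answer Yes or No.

No

The string a is in L(M) but not in L(N).
So L(M) ⊄ L(N).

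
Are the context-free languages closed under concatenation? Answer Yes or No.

Yes

Take grammars for L₁ and L₂ with disjoint nonterminals and start symbols S₁, S₂; adding a new start symbol with S → S₁S₂ gives a context-free grammar for L₁L₂.
So the context-free languages are closed under concatenation.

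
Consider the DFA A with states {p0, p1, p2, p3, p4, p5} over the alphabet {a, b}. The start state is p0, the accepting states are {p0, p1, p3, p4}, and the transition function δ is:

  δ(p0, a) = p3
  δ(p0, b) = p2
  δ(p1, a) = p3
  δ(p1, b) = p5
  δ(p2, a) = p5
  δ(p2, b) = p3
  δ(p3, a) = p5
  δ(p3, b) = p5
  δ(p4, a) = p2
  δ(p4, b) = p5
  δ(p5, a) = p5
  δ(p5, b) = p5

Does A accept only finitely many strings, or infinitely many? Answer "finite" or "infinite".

finite

The useful states (reachable from p0 and able to reach an accepting state) are {p0, p2, p3}.
Restricted to these states the transition graph has no cycle, so every accepting path has bounded length and L is finite.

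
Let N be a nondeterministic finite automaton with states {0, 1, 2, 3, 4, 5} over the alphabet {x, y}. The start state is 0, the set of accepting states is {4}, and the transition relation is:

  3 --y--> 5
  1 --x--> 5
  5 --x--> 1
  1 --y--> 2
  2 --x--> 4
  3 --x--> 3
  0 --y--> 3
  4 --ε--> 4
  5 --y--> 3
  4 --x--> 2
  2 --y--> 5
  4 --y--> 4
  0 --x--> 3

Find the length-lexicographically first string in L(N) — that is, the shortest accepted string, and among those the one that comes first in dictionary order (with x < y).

xyxyx

A breadth-first search from 0 reaches an accepting state first via the path 0 → 3 → 5 → 1 → 2 → 4 on input xyxyx.
No string of length < 5 is accepted (BFS exhausts all shorter strings without reaching an accepting state), and xyxyx is the lexicographically least accepting string of length 5.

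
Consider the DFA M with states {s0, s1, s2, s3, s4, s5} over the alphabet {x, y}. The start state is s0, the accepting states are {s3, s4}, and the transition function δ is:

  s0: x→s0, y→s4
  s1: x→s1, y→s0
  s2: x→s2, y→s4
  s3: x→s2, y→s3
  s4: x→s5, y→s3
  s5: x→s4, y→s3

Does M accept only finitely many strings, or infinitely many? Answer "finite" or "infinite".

State s0 is reachable from the start and can reach an accepting state, and it lies on the cycle s0 → s0.
Traversing that cycle any number of times yields accepted strings of unbounded length, so the language is infinite.

infinite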